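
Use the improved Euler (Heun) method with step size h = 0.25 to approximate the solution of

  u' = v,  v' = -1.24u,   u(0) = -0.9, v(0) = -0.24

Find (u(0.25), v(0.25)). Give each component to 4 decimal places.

Heun on (u,v): k1 = f(x_n, state_n); k2 = f(x_n + h, state_n + h·k1); state_{n+1} = state_n + (h/2)·(k1 + k2).
0.000000: (-0.900000, -0.240000)
  k1 = (-0.240000, 1.116000)
  predictor → (-0.960000, 0.039000)
  k2 = (0.039000, 1.190400)
  → (-0.925125, 0.048300)
(u(0.25), v(0.25)) ≈ (-0.9251, 0.0483)

-0.9251, 0.0483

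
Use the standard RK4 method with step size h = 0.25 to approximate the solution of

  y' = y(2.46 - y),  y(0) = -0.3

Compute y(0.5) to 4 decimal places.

RK4: k1 = f(x_n, y_n); k2 = f(x_n + h/2, y_n + (h/2)·k1); k3 = f(x_n + h/2, y_n + (h/2)·k2); k4 = f(x_n + h, y_n + h·k3); y_{n+1} = y_n + (h/6)·(k1 + 2k2 + 2k3 + k4).
x=0.000000, y=-0.300000:
  k1 = f(0.000000, -0.300000) = -0.828000
  k2 = f(0.125000, -0.403500) = -1.155422
  k3 = f(0.125000, -0.444428) = -1.290808
  k4 = f(0.250000, -0.622702) = -1.919605
  y ← -0.300000 + (0.25/6)·(k1 + 2k2 + 2k3 + k4) = -0.618336
x=0.250000, y=-0.618336:
  k1 = f(0.250000, -0.618336) = -1.903446
  k2 = f(0.375000, -0.856267) = -2.839610
  k3 = f(0.375000, -0.973287) = -3.341575
  k4 = f(0.500000, -1.453730) = -5.689506
  y ← -0.618336 + (0.25/6)·(k1 + 2k2 + 2k3 + k4) = -1.449808
y(0.5) ≈ -1.4498

-1.4498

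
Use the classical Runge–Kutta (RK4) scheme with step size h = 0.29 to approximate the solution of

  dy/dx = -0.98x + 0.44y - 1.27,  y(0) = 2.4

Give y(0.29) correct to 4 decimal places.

RK4: k1 = f(x_n, y_n); k2 = f(x_n + h/2, y_n + (h/2)·k1); k3 = f(x_n + h/2, y_n + (h/2)·k2); k4 = f(x_n + h, y_n + h·k3); y_{n+1} = y_n + (h/6)·(k1 + 2k2 + 2k3 + k4).
x=0.000000, y=2.400000:
  k1 = f(0.000000, 2.400000) = -0.214000
  k2 = f(0.145000, 2.368970) = -0.369753
  k3 = f(0.145000, 2.346386) = -0.379690
  k4 = f(0.290000, 2.289890) = -0.546648
  y ← 2.400000 + (0.29/6)·(k1 + 2k2 + 2k3 + k4) = 2.290789
y(0.29) ≈ 2.2908

2.2908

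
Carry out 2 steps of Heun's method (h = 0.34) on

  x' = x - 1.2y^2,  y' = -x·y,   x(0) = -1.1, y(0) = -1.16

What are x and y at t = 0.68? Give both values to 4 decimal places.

Heun on (x,y): k1 = f(t_n, state_n); k2 = f(t_n + h, state_n + h·k1); state_{n+1} = state_n + (h/2)·(k1 + k2).
0.000000: (-1.100000, -1.160000)
  k1 = (-2.714720, -1.276000)
  predictor → (-2.023005, -1.593840)
  k2 = (-5.071396, -3.224346)
  → (-2.423640, -1.925059)
0.340000: (-2.423640, -1.925059)
  k1 = (-6.870661, -4.665649)
  predictor → (-4.759665, -3.511379)
  k2 = (-19.555408, -16.712989)
  → (-6.916071, -5.559427)
(x(0.68), y(0.68)) ≈ (-6.9161, -5.5594)

-6.9161, -5.5594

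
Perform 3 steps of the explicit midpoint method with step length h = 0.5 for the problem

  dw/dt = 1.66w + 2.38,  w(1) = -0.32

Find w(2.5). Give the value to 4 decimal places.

Midpoint: k1 = f(t_n, w_n); k2 = f(t_n + h/2, w_n + (h/2)·k1); w_{n+1} = w_n + h·k2.
t=1.000000, w=-0.320000:
  k1 = f(1.000000, -0.320000) = 1.848800
  k2 = f(1.250000, 0.142200) = 2.616052
  w ← -0.320000 + 0.5·2.616052 = 0.988026
t=1.500000, w=0.988026:
  k1 = f(1.500000, 0.988026) = 4.020123
  k2 = f(1.750000, 1.993057) = 5.688474
  w ← 0.988026 + 0.5·5.688474 = 3.832263
t=2.000000, w=3.832263:
  k1 = f(2.000000, 3.832263) = 8.741557
  k2 = f(2.250000, 6.017652) = 12.369303
  w ← 3.832263 + 0.5·12.369303 = 10.016915
w(2.5) ≈ 10.0169

10.0169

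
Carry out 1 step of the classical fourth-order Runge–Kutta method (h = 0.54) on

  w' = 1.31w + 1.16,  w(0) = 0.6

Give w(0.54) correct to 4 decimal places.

2.1257

RK4: k1 = f(t_n, w_n); k2 = f(t_n + h/2, w_n + (h/2)·k1); k3 = f(t_n + h/2, w_n + (h/2)·k2); k4 = f(t_n + h, w_n + h·k3); w_{n+1} = w_n + (h/6)·(k1 + 2k2 + 2k3 + k4).
t=0.000000, w=0.600000:
  k1 = f(0.000000, 0.600000) = 1.946000
  k2 = f(0.270000, 1.125420) = 2.634300
  k3 = f(0.270000, 1.311261) = 2.877752
  k4 = f(0.540000, 2.153986) = 3.981722
  w ← 0.600000 + (0.54/6)·(k1 + 2k2 + 2k3 + k4) = 2.125664
w(0.54) ≈ 2.1257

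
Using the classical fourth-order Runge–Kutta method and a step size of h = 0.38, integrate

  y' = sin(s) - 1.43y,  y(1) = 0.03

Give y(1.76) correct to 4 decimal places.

0.4595

RK4: k1 = f(s_n, y_n); k2 = f(s_n + h/2, y_n + (h/2)·k1); k3 = f(s_n + h/2, y_n + (h/2)·k2); k4 = f(s_n + h, y_n + h·k3); y_{n+1} = y_n + (h/6)·(k1 + 2k2 + 2k3 + k4).
s=1.000000, y=0.030000:
  k1 = f(1.000000, 0.030000) = 0.798571
  k2 = f(1.190000, 0.181728) = 0.668497
  k3 = f(1.190000, 0.157014) = 0.703838
  k4 = f(1.380000, 0.297459) = 0.556488
  y ← 0.030000 + (0.38/6)·(k1 + 2k2 + 2k3 + k4) = 0.289650
s=1.380000, y=0.289650:
  k1 = f(1.380000, 0.289650) = 0.567655
  k2 = f(1.570000, 0.397504) = 0.431569
  k3 = f(1.570000, 0.371648) = 0.468544
  k4 = f(1.760000, 0.467696) = 0.313349
  y ← 0.289650 + (0.38/6)·(k1 + 2k2 + 2k3 + k4) = 0.459461
y(1.76) ≈ 0.4595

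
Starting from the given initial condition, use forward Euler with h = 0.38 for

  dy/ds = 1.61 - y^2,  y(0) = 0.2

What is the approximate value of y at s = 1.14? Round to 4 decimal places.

Euler: y_{n+1} = y_n + h·f(s_n, y_n).
s=0.000000, y=0.200000: f=1.570000 → y ← 0.200000 + 0.38·1.570000 = 0.796600
s=0.380000, y=0.796600: f=0.975428 → y ← 0.796600 + 0.38·0.975428 = 1.167263
s=0.760000, y=1.167263: f=0.247498 → y ← 1.167263 + 0.38·0.247498 = 1.261312
y(1.14) ≈ 1.2613

1.2613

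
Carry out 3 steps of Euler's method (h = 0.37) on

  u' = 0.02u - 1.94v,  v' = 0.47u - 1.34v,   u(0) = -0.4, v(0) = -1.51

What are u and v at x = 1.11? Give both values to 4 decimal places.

Euler on (u,v): u_{n+1} = u_n + h·u', v_{n+1} = v_n + h·v'.
0.000000: (-0.400000, -1.510000); f=(2.921400, 1.835400) → (0.680918, -0.830902)
0.370000: (0.680918, -0.830902); f=(1.625568, 1.433440) → (1.282378, -0.300529)
0.740000: (1.282378, -0.300529); f=(0.608674, 1.005427) → (1.507588, 0.071479)
(u(1.11), v(1.11)) ≈ (1.5076, 0.0715)

1.5076, 0.0715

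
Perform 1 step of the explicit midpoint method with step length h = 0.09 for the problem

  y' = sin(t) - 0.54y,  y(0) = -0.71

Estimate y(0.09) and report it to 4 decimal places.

-0.6723

Midpoint: k1 = f(t_n, y_n); k2 = f(t_n + h/2, y_n + (h/2)·k1); y_{n+1} = y_n + h·k2.
t=0.000000, y=-0.710000:
  k1 = f(0.000000, -0.710000) = 0.383400
  k2 = f(0.045000, -0.692747) = 0.419068
  y ← -0.710000 + 0.09·0.419068 = -0.672284
y(0.09) ≈ -0.6723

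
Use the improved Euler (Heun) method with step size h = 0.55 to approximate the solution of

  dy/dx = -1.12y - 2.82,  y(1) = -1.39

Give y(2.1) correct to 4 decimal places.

-2.1466

Heun: k1 = f(x_n, y_n); k2 = f(x_n + h, y_n + h·k1); y_{n+1} = y_n + (h/2)·(k1 + k2).
x=1.000000, y=-1.390000:
  k1 = f(1.000000, -1.390000) = -1.263200
  k2 = f(1.550000, -2.084760) = -0.485069
  y ← -1.390000 + (0.55/2)·(-1.263200 + (-0.485069)) = -1.870774
x=1.550000, y=-1.870774:
  k1 = f(1.550000, -1.870774) = -0.724733
  k2 = f(2.100000, -2.269377) = -0.278298
  y ← -1.870774 + (0.55/2)·(-0.724733 + (-0.278298)) = -2.146607
y(2.1) ≈ -2.1466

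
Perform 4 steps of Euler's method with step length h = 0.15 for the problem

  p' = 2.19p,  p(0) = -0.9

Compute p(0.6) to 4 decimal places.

-2.8034

Euler: p_{n+1} = p_n + h·f(t_n, p_n).
t=0.000000, p=-0.900000: f=-1.971000 → p ← -0.900000 + 0.15·(-1.971000) = -1.195650
t=0.150000, p=-1.195650: f=-2.618474 → p ← -1.195650 + 0.15·(-2.618474) = -1.588421
t=0.300000, p=-1.588421: f=-3.478642 → p ← -1.588421 + 0.15·(-3.478642) = -2.110217
t=0.450000, p=-2.110217: f=-4.621376 → p ← -2.110217 + 0.15·(-4.621376) = -2.803424
p(0.6) ≈ -2.8034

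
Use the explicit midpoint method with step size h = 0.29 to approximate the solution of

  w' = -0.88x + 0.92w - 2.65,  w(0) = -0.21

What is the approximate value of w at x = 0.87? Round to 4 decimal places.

-4.3718

Midpoint: k1 = f(x_n, w_n); k2 = f(x_n + h/2, w_n + (h/2)·k1); w_{n+1} = w_n + h·k2.
x=0.000000, w=-0.210000:
  k1 = f(0.000000, -0.210000) = -2.843200
  k2 = f(0.145000, -0.622264) = -3.350083
  w ← -0.210000 + 0.29·(-3.350083) = -1.181524
x=0.290000, w=-1.181524:
  k1 = f(0.290000, -1.181524) = -3.992202
  k2 = f(0.435000, -1.760393) = -4.652362
  w ← -1.181524 + 0.29·(-4.652362) = -2.530709
x=0.580000, w=-2.530709:
  k1 = f(0.580000, -2.530709) = -5.488652
  k2 = f(0.725000, -3.326564) = -6.348438
  w ← -2.530709 + 0.29·(-6.348438) = -4.371756
w(0.87) ≈ -4.3718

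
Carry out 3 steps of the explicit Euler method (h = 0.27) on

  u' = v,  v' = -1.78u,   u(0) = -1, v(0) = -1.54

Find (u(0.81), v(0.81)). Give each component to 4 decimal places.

-1.8042, 0.4389

Euler on (u,v): u_{n+1} = u_n + h·u', v_{n+1} = v_n + h·v'.
0.000000: (-1.000000, -1.540000); f=(-1.540000, 1.780000) → (-1.415800, -1.059400)
0.270000: (-1.415800, -1.059400); f=(-1.059400, 2.520124) → (-1.701838, -0.378967)
0.540000: (-1.701838, -0.378967); f=(-0.378967, 3.029272) → (-1.804159, 0.438937)
(u(0.81), v(0.81)) ≈ (-1.8042, 0.4389)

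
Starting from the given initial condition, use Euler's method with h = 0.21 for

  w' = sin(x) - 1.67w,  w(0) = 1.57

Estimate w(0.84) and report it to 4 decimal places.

Euler: w_{n+1} = w_n + h·f(x_n, w_n).
x=0.000000, w=1.570000: f=-2.621900 → w ← 1.570000 + 0.21·(-2.621900) = 1.019401
x=0.210000, w=1.019401: f=-1.493940 → w ← 1.019401 + 0.21·(-1.493940) = 0.705674
x=0.420000, w=0.705674: f=-0.770715 → w ← 0.705674 + 0.21·(-0.770715) = 0.543824
x=0.630000, w=0.543824: f=-0.319041 → w ← 0.543824 + 0.21·(-0.319041) = 0.476825
w(0.84) ≈ 0.4768

0.4768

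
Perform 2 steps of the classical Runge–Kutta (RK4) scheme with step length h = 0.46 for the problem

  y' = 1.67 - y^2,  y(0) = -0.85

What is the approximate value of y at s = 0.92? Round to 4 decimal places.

0.4886

RK4: k1 = f(s_n, y_n); k2 = f(s_n + h/2, y_n + (h/2)·k1); k3 = f(s_n + h/2, y_n + (h/2)·k2); k4 = f(s_n + h, y_n + h·k3); y_{n+1} = y_n + (h/6)·(k1 + 2k2 + 2k3 + k4).
s=0.000000, y=-0.850000:
  k1 = f(0.000000, -0.850000) = 0.947500
  k2 = f(0.230000, -0.632075) = 1.270481
  k3 = f(0.230000, -0.557789) = 1.358871
  k4 = f(0.460000, -0.224919) = 1.619411
  y ← -0.850000 + (0.46/6)·(k1 + 2k2 + 2k3 + k4) = -0.250036
s=0.460000, y=-0.250036:
  k1 = f(0.460000, -0.250036) = 1.607482
  k2 = f(0.690000, 0.119685) = 1.655676
  k3 = f(0.690000, 0.130769) = 1.652899
  k4 = f(0.920000, 0.510298) = 1.409596
  y ← -0.250036 + (0.46/6)·(k1 + 2k2 + 2k3 + k4) = 0.488588
y(0.92) ≈ 0.4886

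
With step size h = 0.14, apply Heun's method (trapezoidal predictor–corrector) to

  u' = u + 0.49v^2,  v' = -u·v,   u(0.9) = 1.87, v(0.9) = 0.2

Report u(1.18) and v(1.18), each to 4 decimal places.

2.4762, 0.1107

Heun on (u,v): k1 = f(s_n, state_n); k2 = f(s_n + h, state_n + h·k1); state_{n+1} = state_n + (h/2)·(k1 + k2).
0.900000: (1.870000, 0.200000)
  k1 = (1.889600, -0.374000)
  predictor → (2.134544, 0.147640)
  k2 = (2.145225, -0.315144)
  → (2.152438, 0.151760)
1.040000: (2.152438, 0.151760)
  k1 = (2.163723, -0.326654)
  predictor → (2.455359, 0.106028)
  k2 = (2.460868, -0.260338)
  → (2.476159, 0.110671)
(u(1.18), v(1.18)) ≈ (2.4762, 0.1107)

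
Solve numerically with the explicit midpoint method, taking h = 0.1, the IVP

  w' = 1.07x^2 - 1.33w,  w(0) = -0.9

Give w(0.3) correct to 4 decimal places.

Midpoint: k1 = f(x_n, w_n); k2 = f(x_n + h/2, w_n + (h/2)·k1); w_{n+1} = w_n + h·k2.
x=0.000000, w=-0.900000:
  k1 = f(0.000000, -0.900000) = 1.197000
  k2 = f(0.050000, -0.840150) = 1.120075
  w ← -0.900000 + 0.1·1.120075 = -0.787993
x=0.100000, w=-0.787993:
  k1 = f(0.100000, -0.787993) = 1.058730
  k2 = f(0.150000, -0.735056) = 1.001700
  w ← -0.787993 + 0.1·1.001700 = -0.687823
x=0.200000, w=-0.687823:
  k1 = f(0.200000, -0.687823) = 0.957604
  k2 = f(0.250000, -0.639942) = 0.917998
  w ← -0.687823 + 0.1·0.917998 = -0.596023
w(0.3) ≈ -0.5960

-0.5960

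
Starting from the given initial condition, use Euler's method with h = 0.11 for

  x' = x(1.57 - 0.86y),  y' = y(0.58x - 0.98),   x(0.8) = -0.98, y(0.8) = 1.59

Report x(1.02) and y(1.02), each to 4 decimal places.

-1.0498, 1.0927

Euler on (x,y): x_{n+1} = x_n + h·x', y_{n+1} = y_n + h·y'.
0.800000: (-0.980000, 1.590000); f=(-0.198548, -2.461956) → (-1.001840, 1.319185)
0.910000: (-1.001840, 1.319185); f=(-0.436302, -2.059336) → (-1.049834, 1.092658)
(x(1.02), y(1.02)) ≈ (-1.0498, 1.0927)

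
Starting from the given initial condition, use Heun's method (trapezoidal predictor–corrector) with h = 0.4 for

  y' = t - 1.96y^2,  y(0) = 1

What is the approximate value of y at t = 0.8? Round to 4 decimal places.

Heun: k1 = f(t_n, y_n); k2 = f(t_n + h, y_n + h·k1); y_{n+1} = y_n + (h/2)·(k1 + k2).
t=0.000000, y=1.000000:
  k1 = f(0.000000, 1.000000) = -1.960000
  k2 = f(0.400000, 0.216000) = 0.308554
  y ← 1.000000 + (0.4/2)·(-1.960000 + 0.308554) = 0.669711
t=0.400000, y=0.669711:
  k1 = f(0.400000, 0.669711) = -0.479085
  k2 = f(0.800000, 0.478077) = 0.352027
  y ← 0.669711 + (0.4/2)·(-0.479085 + 0.352027) = 0.644299
y(0.8) ≈ 0.6443

0.6443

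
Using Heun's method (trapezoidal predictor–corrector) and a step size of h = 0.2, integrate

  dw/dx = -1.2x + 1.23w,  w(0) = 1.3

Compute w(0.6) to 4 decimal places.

Heun: k1 = f(x_n, w_n); k2 = f(x_n + h, w_n + h·k1); w_{n+1} = w_n + (h/2)·(k1 + k2).
x=0.000000, w=1.300000:
  k1 = f(0.000000, 1.300000) = 1.599000
  k2 = f(0.200000, 1.619800) = 1.752354
  w ← 1.300000 + (0.2/2)·(1.599000 + 1.752354) = 1.635135
x=0.200000, w=1.635135:
  k1 = f(0.200000, 1.635135) = 1.771217
  k2 = f(0.400000, 1.989379) = 1.966936
  w ← 1.635135 + (0.2/2)·(1.771217 + 1.966936) = 2.008951
x=0.400000, w=2.008951:
  k1 = f(0.400000, 2.008951) = 1.991009
  k2 = f(0.600000, 2.407152) = 2.240798
  w ← 2.008951 + (0.2/2)·(1.991009 + 2.240798) = 2.432131
w(0.6) ≈ 2.4321

2.4321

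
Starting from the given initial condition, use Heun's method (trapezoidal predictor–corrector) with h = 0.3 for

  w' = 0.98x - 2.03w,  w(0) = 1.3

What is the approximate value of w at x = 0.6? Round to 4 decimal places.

Heun: k1 = f(x_n, w_n); k2 = f(x_n + h, w_n + h·k1); w_{n+1} = w_n + (h/2)·(k1 + k2).
x=0.000000, w=1.300000:
  k1 = f(0.000000, 1.300000) = -2.639000
  k2 = f(0.300000, 0.508300) = -0.737849
  w ← 1.300000 + (0.3/2)·(-2.639000 + (-0.737849)) = 0.793473
x=0.300000, w=0.793473:
  k1 = f(0.300000, 0.793473) = -1.316749
  k2 = f(0.600000, 0.398448) = -0.220849
  w ← 0.793473 + (0.3/2)·(-1.316749 + (-0.220849)) = 0.562833
w(0.6) ≈ 0.5628

0.5628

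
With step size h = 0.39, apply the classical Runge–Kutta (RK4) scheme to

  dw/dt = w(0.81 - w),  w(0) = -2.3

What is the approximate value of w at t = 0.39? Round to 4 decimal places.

RK4: k1 = f(t_n, w_n); k2 = f(t_n + h/2, w_n + (h/2)·k1); k3 = f(t_n + h/2, w_n + (h/2)·k2); k4 = f(t_n + h, w_n + h·k3); w_{n+1} = w_n + (h/6)·(k1 + 2k2 + 2k3 + k4).
t=0.000000, w=-2.300000:
  k1 = f(0.000000, -2.300000) = -7.153000
  k2 = f(0.195000, -3.694835) = -16.644622
  k3 = f(0.195000, -5.545701) = -35.246821
  k4 = f(0.390000, -16.046260) = -270.479936
  w ← -2.300000 + (0.39/6)·(k1 + 2k2 + 2k3 + k4) = -27.092028
w(0.39) ≈ -27.0920

-27.0920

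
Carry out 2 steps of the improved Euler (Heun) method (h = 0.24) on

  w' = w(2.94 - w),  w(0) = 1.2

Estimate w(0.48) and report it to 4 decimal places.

2.1500

Heun: k1 = f(x_n, w_n); k2 = f(x_n + h, w_n + h·k1); w_{n+1} = w_n + (h/2)·(k1 + k2).
x=0.000000, w=1.200000:
  k1 = f(0.000000, 1.200000) = 2.088000
  k2 = f(0.240000, 1.701120) = 2.107484
  w ← 1.200000 + (0.24/2)·(2.088000 + 2.107484) = 1.703458
x=0.240000, w=1.703458:
  k1 = f(0.240000, 1.703458) = 2.106397
  k2 = f(0.480000, 2.208993) = 1.614789
  w ← 1.703458 + (0.24/2)·(2.106397 + 1.614789) = 2.150000
w(0.48) ≈ 2.1500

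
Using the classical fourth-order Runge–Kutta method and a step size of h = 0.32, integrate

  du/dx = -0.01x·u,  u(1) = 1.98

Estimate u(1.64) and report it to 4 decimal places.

RK4: k1 = f(x_n, u_n); k2 = f(x_n + h/2, u_n + (h/2)·k1); k3 = f(x_n + h/2, u_n + (h/2)·k2); k4 = f(x_n + h, u_n + h·k3); u_{n+1} = u_n + (h/6)·(k1 + 2k2 + 2k3 + k4).
x=1.000000, u=1.980000:
  k1 = f(1.000000, 1.980000) = -0.019800
  k2 = f(1.160000, 1.976832) = -0.022931
  k3 = f(1.160000, 1.976331) = -0.022925
  k4 = f(1.320000, 1.972664) = -0.026039
  u ← 1.980000 + (0.32/6)·(k1 + 2k2 + 2k3 + k4) = 1.972664
x=1.320000, u=1.972664:
  k1 = f(1.320000, 1.972664) = -0.026039
  k2 = f(1.480000, 1.968498) = -0.029134
  k3 = f(1.480000, 1.968002) = -0.029126
  k4 = f(1.640000, 1.963343) = -0.032199
  u ← 1.972664 + (0.32/6)·(k1 + 2k2 + 2k3 + k4) = 1.963343
u(1.64) ≈ 1.9633

1.9633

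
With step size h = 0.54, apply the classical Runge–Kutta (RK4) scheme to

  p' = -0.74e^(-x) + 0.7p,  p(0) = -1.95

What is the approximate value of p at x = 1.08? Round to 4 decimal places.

RK4: k1 = f(x_n, p_n); k2 = f(x_n + h/2, p_n + (h/2)·k1); k3 = f(x_n + h/2, p_n + (h/2)·k2); k4 = f(x_n + h, p_n + h·k3); p_{n+1} = p_n + (h/6)·(k1 + 2k2 + 2k3 + k4).
x=0.000000, p=-1.950000:
  k1 = f(0.000000, -1.950000) = -2.105000
  k2 = f(0.270000, -2.518350) = -2.327746
  k3 = f(0.270000, -2.578491) = -2.369845
  k4 = f(0.540000, -3.229716) = -2.692035
  p ← -1.950000 + (0.54/6)·(k1 + 2k2 + 2k3 + k4) = -3.227299
x=0.540000, p=-3.227299:
  k1 = f(0.540000, -3.227299) = -2.690343
  k2 = f(0.810000, -3.953692) = -3.096779
  k3 = f(0.810000, -4.063430) = -3.173596
  k4 = f(1.080000, -4.941041) = -3.710030
  p ← -3.227299 + (0.54/6)·(k1 + 2k2 + 2k3 + k4) = -4.932001
p(1.08) ≈ -4.9320

-4.9320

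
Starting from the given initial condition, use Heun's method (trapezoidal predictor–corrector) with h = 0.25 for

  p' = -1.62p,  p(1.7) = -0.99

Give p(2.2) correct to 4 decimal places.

-0.4538

Heun: k1 = f(x_n, p_n); k2 = f(x_n + h, p_n + h·k1); p_{n+1} = p_n + (h/2)·(k1 + k2).
x=1.700000, p=-0.990000:
  k1 = f(1.700000, -0.990000) = 1.603800
  k2 = f(1.950000, -0.589050) = 0.954261
  p ← -0.990000 + (0.25/2)·(1.603800 + 0.954261) = -0.670242
x=1.950000, p=-0.670242:
  k1 = f(1.950000, -0.670242) = 1.085793
  k2 = f(2.200000, -0.398794) = 0.646047
  p ← -0.670242 + (0.25/2)·(1.085793 + 0.646047) = -0.453762
p(2.2) ≈ -0.4538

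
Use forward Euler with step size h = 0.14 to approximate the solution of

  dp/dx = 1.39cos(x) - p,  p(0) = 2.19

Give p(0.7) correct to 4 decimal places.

1.7153

Euler: p_{n+1} = p_n + h·f(x_n, p_n).
x=0.000000, p=2.190000: f=-0.800000 → p ← 2.190000 + 0.14·(-0.800000) = 2.078000
x=0.140000, p=2.078000: f=-0.701600 → p ← 2.078000 + 0.14·(-0.701600) = 1.979776
x=0.280000, p=1.979776: f=-0.643909 → p ← 1.979776 + 0.14·(-0.643909) = 1.889629
x=0.420000, p=1.889629: f=-0.620435 → p ← 1.889629 + 0.14·(-0.620435) = 1.802768
x=0.560000, p=1.802768: f=-0.625083 → p ← 1.802768 + 0.14·(-0.625083) = 1.715256
p(0.7) ≈ 1.7153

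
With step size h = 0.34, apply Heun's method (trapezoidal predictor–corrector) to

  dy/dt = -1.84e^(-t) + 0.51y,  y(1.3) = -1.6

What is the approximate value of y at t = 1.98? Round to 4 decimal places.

-2.5652

Heun: k1 = f(t_n, y_n); k2 = f(t_n + h, y_n + h·k1); y_{n+1} = y_n + (h/2)·(k1 + k2).
t=1.300000, y=-1.600000:
  k1 = f(1.300000, -1.600000) = -1.317458
  k2 = f(1.640000, -2.047936) = -1.401371
  y ← -1.600000 + (0.34/2)·(-1.317458 + (-1.401371)) = -2.062201
t=1.640000, y=-2.062201:
  k1 = f(1.640000, -2.062201) = -1.408646
  k2 = f(1.980000, -2.541141) = -1.550029
  y ← -2.062201 + (0.34/2)·(-1.408646 + (-1.550029)) = -2.565176
y(1.98) ≈ -2.5652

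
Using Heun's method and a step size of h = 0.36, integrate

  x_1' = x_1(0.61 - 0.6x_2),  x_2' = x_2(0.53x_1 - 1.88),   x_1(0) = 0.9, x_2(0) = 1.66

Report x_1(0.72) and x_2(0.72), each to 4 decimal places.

Heun on (x_1,x_2): k1 = f(x_n, state_n); k2 = f(x_n + h, state_n + h·k1); state_{n+1} = state_n + (h/2)·(k1 + k2).
0.000000: (0.900000, 1.660000)
  k1 = (-0.347400, -2.328980)
  predictor → (0.774936, 0.821567)
  k2 = (0.090714, -1.207115)
  → (0.853796, 1.023503)
0.360000: (0.853796, 1.023503)
  k1 = (-0.003502, -1.461038)
  predictor → (0.852536, 0.497529)
  k2 = (0.265550, -0.710549)
  → (0.900965, 0.632617)
(x_1(0.72), x_2(0.72)) ≈ (0.9010, 0.6326)

0.9010, 0.6326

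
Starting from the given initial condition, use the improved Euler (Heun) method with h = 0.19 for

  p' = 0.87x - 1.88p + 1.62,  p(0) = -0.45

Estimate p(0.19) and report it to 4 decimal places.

-0.0494

Heun: k1 = f(x_n, p_n); k2 = f(x_n + h, p_n + h·k1); p_{n+1} = p_n + (h/2)·(k1 + k2).
x=0.000000, p=-0.450000:
  k1 = f(0.000000, -0.450000) = 2.466000
  k2 = f(0.190000, 0.018540) = 1.750445
  p ← -0.450000 + (0.19/2)·(2.466000 + 1.750445) = -0.049438
p(0.19) ≈ -0.0494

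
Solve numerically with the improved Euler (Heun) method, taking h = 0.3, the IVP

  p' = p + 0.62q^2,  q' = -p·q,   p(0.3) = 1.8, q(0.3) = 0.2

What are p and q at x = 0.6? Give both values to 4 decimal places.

Heun on (p,q): k1 = f(x_n, state_n); k2 = f(x_n + h, state_n + h·k1); state_{n+1} = state_n + (h/2)·(k1 + k2).
0.300000: (1.800000, 0.200000)
  k1 = (1.824800, -0.360000)
  predictor → (2.347440, 0.092000)
  k2 = (2.352688, -0.215964)
  → (2.426623, 0.113605)
(p(0.6), q(0.6)) ≈ (2.4266, 0.1136)

2.4266, 0.1136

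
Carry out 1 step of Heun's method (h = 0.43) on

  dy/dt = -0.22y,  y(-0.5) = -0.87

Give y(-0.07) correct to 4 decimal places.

Heun: k1 = f(t_n, y_n); k2 = f(t_n + h, y_n + h·k1); y_{n+1} = y_n + (h/2)·(k1 + k2).
t=-0.500000, y=-0.870000:
  k1 = f(-0.500000, -0.870000) = 0.191400
  k2 = f(-0.070000, -0.787698) = 0.173294
  y ← -0.870000 + (0.43/2)·(0.191400 + 0.173294) = -0.791591
y(-0.07) ≈ -0.7916

-0.7916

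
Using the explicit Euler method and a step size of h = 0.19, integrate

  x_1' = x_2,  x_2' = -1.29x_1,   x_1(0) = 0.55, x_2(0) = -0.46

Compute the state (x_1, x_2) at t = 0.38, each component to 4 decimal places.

Euler on (x_1,x_2): x_1_{n+1} = x_1_n + h·x_1', x_2_{n+1} = x_2_n + h·x_2'.
0.000000: (0.550000, -0.460000); f=(-0.460000, -0.709500) → (0.462600, -0.594805)
0.190000: (0.462600, -0.594805); f=(-0.594805, -0.596754) → (0.349587, -0.708188)
(x_1(0.38), x_2(0.38)) ≈ (0.3496, -0.7082)

0.3496, -0.7082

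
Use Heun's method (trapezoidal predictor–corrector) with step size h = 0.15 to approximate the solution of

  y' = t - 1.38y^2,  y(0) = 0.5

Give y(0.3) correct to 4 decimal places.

0.4557

Heun: k1 = f(t_n, y_n); k2 = f(t_n + h, y_n + h·k1); y_{n+1} = y_n + (h/2)·(k1 + k2).
t=0.000000, y=0.500000:
  k1 = f(0.000000, 0.500000) = -0.345000
  k2 = f(0.150000, 0.448250) = -0.127281
  y ← 0.500000 + (0.15/2)·(-0.345000 + (-0.127281)) = 0.464579
t=0.150000, y=0.464579:
  k1 = f(0.150000, 0.464579) = -0.147850
  k2 = f(0.300000, 0.442401) = 0.029908
  y ← 0.464579 + (0.15/2)·(-0.147850 + 0.029908) = 0.455733
y(0.3) ≈ 0.4557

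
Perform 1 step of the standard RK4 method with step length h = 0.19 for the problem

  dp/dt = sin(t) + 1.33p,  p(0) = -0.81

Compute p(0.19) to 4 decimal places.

-1.0233

RK4: k1 = f(t_n, p_n); k2 = f(t_n + h/2, p_n + (h/2)·k1); k3 = f(t_n + h/2, p_n + (h/2)·k2); k4 = f(t_n + h, p_n + h·k3); p_{n+1} = p_n + (h/6)·(k1 + 2k2 + 2k3 + k4).
t=0.000000, p=-0.810000:
  k1 = f(0.000000, -0.810000) = -1.077300
  k2 = f(0.095000, -0.912344) = -1.118560
  k3 = f(0.095000, -0.916263) = -1.123773
  k4 = f(0.190000, -1.023517) = -1.172419
  p ← -0.810000 + (0.19/6)·(k1 + 2k2 + 2k3 + k4) = -1.023255
p(0.19) ≈ -1.0233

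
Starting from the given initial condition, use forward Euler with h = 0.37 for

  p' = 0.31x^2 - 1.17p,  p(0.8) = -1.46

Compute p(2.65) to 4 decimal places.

Euler: p_{n+1} = p_n + h·f(x_n, p_n).
x=0.800000, p=-1.460000: f=1.906600 → p ← -1.460000 + 0.37·1.906600 = -0.754558
x=1.170000, p=-0.754558: f=1.307192 → p ← -0.754558 + 0.37·1.307192 = -0.270897
x=1.540000, p=-0.270897: f=1.052146 → p ← -0.270897 + 0.37·1.052146 = 0.118397
x=1.910000, p=0.118397: f=0.992387 → p ← 0.118397 + 0.37·0.992387 = 0.485580
x=2.280000, p=0.485580: f=1.043376 → p ← 0.485580 + 0.37·1.043376 = 0.871629
p(2.65) ≈ 0.8716

0.8716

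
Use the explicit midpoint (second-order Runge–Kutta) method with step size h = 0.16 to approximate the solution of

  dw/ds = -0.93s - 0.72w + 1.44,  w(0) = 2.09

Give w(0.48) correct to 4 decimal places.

Midpoint: k1 = f(s_n, w_n); k2 = f(s_n + h/2, w_n + (h/2)·k1); w_{n+1} = w_n + h·k2.
s=0.000000, w=2.090000:
  k1 = f(0.000000, 2.090000) = -0.064800
  k2 = f(0.080000, 2.084816) = -0.135468
  w ← 2.090000 + 0.16·(-0.135468) = 2.068325
s=0.160000, w=2.068325:
  k1 = f(0.160000, 2.068325) = -0.197994
  k2 = f(0.240000, 2.052486) = -0.260990
  w ← 2.068325 + 0.16·(-0.260990) = 2.026567
s=0.320000, w=2.026567:
  k1 = f(0.320000, 2.026567) = -0.316728
  k2 = f(0.400000, 2.001229) = -0.372885
  w ← 2.026567 + 0.16·(-0.372885) = 1.966905
w(0.48) ≈ 1.9669

1.9669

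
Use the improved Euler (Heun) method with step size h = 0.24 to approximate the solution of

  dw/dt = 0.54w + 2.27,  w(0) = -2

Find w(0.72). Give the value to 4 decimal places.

-0.9560

Heun: k1 = f(t_n, w_n); k2 = f(t_n + h, w_n + h·k1); w_{n+1} = w_n + (h/2)·(k1 + k2).
t=0.000000, w=-2.000000:
  k1 = f(0.000000, -2.000000) = 1.190000
  k2 = f(0.240000, -1.714400) = 1.344224
  w ← -2.000000 + (0.24/2)·(1.190000 + 1.344224) = -1.695893
t=0.240000, w=-1.695893:
  k1 = f(0.240000, -1.695893) = 1.354218
  k2 = f(0.480000, -1.370881) = 1.529724
  w ← -1.695893 + (0.24/2)·(1.354218 + 1.529724) = -1.349820
t=0.480000, w=-1.349820:
  k1 = f(0.480000, -1.349820) = 1.541097
  k2 = f(0.720000, -0.979957) = 1.740823
  w ← -1.349820 + (0.24/2)·(1.541097 + 1.740823) = -0.955990
w(0.72) ≈ -0.9560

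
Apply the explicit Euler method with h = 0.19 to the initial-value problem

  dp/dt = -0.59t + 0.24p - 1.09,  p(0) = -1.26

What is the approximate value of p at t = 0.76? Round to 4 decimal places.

-2.5246

Euler: p_{n+1} = p_n + h·f(t_n, p_n).
t=0.000000, p=-1.260000: f=-1.392400 → p ← -1.260000 + 0.19·(-1.392400) = -1.524556
t=0.190000, p=-1.524556: f=-1.567993 → p ← -1.524556 + 0.19·(-1.567993) = -1.822475
t=0.380000, p=-1.822475: f=-1.751594 → p ← -1.822475 + 0.19·(-1.751594) = -2.155278
t=0.570000, p=-2.155278: f=-1.943567 → p ← -2.155278 + 0.19·(-1.943567) = -2.524555
p(0.76) ≈ -2.5246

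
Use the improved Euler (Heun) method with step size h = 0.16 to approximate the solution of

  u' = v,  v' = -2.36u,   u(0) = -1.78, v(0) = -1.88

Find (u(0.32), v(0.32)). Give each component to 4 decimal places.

Heun on (u,v): k1 = f(x_n, state_n); k2 = f(x_n + h, state_n + h·k1); state_{n+1} = state_n + (h/2)·(k1 + k2).
0.000000: (-1.780000, -1.880000)
  k1 = (-1.880000, 4.200800)
  predictor → (-2.080800, -1.207872)
  k2 = (-1.207872, 4.910688)
  → (-2.027030, -1.151081)
0.160000: (-2.027030, -1.151081)
  k1 = (-1.151081, 4.783790)
  predictor → (-2.211203, -0.385675)
  k2 = (-0.385675, 5.218438)
  → (-2.149970, -0.350903)
(u(0.32), v(0.32)) ≈ (-2.1500, -0.3509)

-2.1500, -0.3509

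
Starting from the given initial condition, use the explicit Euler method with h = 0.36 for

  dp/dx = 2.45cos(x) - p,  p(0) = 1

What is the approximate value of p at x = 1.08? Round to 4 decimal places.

1.8148

Euler: p_{n+1} = p_n + h·f(x_n, p_n).
x=0.000000, p=1.000000: f=1.450000 → p ← 1.000000 + 0.36·1.450000 = 1.522000
x=0.360000, p=1.522000: f=0.770947 → p ← 1.522000 + 0.36·0.770947 = 1.799541
x=0.720000, p=1.799541: f=0.042383 → p ← 1.799541 + 0.36·0.042383 = 1.814799
p(1.08) ≈ 1.8148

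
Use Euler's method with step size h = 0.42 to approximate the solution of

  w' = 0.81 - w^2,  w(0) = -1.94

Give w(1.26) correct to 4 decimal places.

-27.8547

Euler: w_{n+1} = w_n + h·f(x_n, w_n).
x=0.000000, w=-1.940000: f=-2.953600 → w ← -1.940000 + 0.42·(-2.953600) = -3.180512
x=0.420000, w=-3.180512: f=-9.305657 → w ← -3.180512 + 0.42·(-9.305657) = -7.088888
x=0.840000, w=-7.088888: f=-49.442330 → w ← -7.088888 + 0.42·(-49.442330) = -27.854666
w(1.26) ≈ -27.8547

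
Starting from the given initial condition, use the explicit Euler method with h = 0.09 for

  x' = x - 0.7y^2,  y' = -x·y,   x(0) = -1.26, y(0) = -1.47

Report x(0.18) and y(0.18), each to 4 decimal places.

-1.8142, -1.8591

Euler on (x,y): x_{n+1} = x_n + h·x', y_{n+1} = y_n + h·y'.
0.000000: (-1.260000, -1.470000); f=(-2.772630, -1.852200) → (-1.509537, -1.636698)
0.090000: (-1.509537, -1.636698); f=(-3.384683, -2.470656) → (-1.814158, -1.859057)
(x(0.18), y(0.18)) ≈ (-1.8142, -1.8591)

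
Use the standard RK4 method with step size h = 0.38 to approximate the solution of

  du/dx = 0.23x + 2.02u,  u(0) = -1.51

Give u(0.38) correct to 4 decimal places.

-3.2279

RK4: k1 = f(x_n, u_n); k2 = f(x_n + h/2, u_n + (h/2)·k1); k3 = f(x_n + h/2, u_n + (h/2)·k2); k4 = f(x_n + h, u_n + h·k3); u_{n+1} = u_n + (h/6)·(k1 + 2k2 + 2k3 + k4).
x=0.000000, u=-1.510000:
  k1 = f(0.000000, -1.510000) = -3.050200
  k2 = f(0.190000, -2.089538) = -4.177167
  k3 = f(0.190000, -2.303662) = -4.609697
  k4 = f(0.380000, -3.261685) = -6.501203
  u ← -1.510000 + (0.38/6)·(k1 + 2k2 + 2k3 + k4) = -3.227925
u(0.38) ≈ -3.2279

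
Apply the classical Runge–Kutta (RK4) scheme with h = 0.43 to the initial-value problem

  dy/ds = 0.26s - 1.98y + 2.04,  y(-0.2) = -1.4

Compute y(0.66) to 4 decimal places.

0.6183

RK4: k1 = f(s_n, y_n); k2 = f(s_n + h/2, y_n + (h/2)·k1); k3 = f(s_n + h/2, y_n + (h/2)·k2); k4 = f(s_n + h, y_n + h·k3); y_{n+1} = y_n + (h/6)·(k1 + 2k2 + 2k3 + k4).
s=-0.200000, y=-1.400000:
  k1 = f(-0.200000, -1.400000) = 4.760000
  k2 = f(0.015000, -0.376600) = 2.789568
  k3 = f(0.015000, -0.800243) = 3.628381
  k4 = f(0.230000, 0.160204) = 1.782596
  y ← -1.400000 + (0.43/6)·(k1 + 2k2 + 2k3 + k4) = -0.011208
s=0.230000, y=-0.011208:
  k1 = f(0.230000, -0.011208) = 2.121992
  k2 = f(0.445000, 0.445020) = 1.274560
  k3 = f(0.445000, 0.262822) = 1.635312
  k4 = f(0.660000, 0.691976) = 0.841487
  y ← -0.011208 + (0.43/6)·(k1 + 2k2 + 2k3 + k4) = 0.618256
y(0.66) ≈ 0.6183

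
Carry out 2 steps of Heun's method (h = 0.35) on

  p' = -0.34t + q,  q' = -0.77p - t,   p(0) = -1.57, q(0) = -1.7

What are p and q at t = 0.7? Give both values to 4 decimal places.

-2.5364, -0.8076

Heun on (p,q): k1 = f(t_n, state_n); k2 = f(t_n + h, state_n + h·k1); state_{n+1} = state_n + (h/2)·(k1 + k2).
0.000000: (-1.570000, -1.700000)
  k1 = (-1.700000, 1.208900)
  predictor → (-2.165000, -1.276885)
  k2 = (-1.395885, 1.317050)
  → (-2.111780, -1.257959)
0.350000: (-2.111780, -1.257959)
  k1 = (-1.376959, 1.276071)
  predictor → (-2.593715, -0.811334)
  k2 = (-1.049334, 1.297161)
  → (-2.536381, -0.807643)
(p(0.7), q(0.7)) ≈ (-2.5364, -0.8076)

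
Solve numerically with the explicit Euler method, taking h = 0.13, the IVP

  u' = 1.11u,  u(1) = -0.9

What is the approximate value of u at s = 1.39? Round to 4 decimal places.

Euler: u_{n+1} = u_n + h·f(s_n, u_n).
s=1.000000, u=-0.900000: f=-0.999000 → u ← -0.900000 + 0.13·(-0.999000) = -1.029870
s=1.130000, u=-1.029870: f=-1.143156 → u ← -1.029870 + 0.13·(-1.143156) = -1.178480
s=1.260000, u=-1.178480: f=-1.308113 → u ← -1.178480 + 0.13·(-1.308113) = -1.348535
u(1.39) ≈ -1.3485

-1.3485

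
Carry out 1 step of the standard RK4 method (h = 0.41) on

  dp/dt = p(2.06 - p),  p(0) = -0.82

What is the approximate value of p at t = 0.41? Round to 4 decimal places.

-3.7891

RK4: k1 = f(t_n, p_n); k2 = f(t_n + h/2, p_n + (h/2)·k1); k3 = f(t_n + h/2, p_n + (h/2)·k2); k4 = f(t_n + h, p_n + h·k3); p_{n+1} = p_n + (h/6)·(k1 + 2k2 + 2k3 + k4).
t=0.000000, p=-0.820000:
  k1 = f(0.000000, -0.820000) = -2.361600
  k2 = f(0.205000, -1.304128) = -4.387254
  k3 = f(0.205000, -1.719387) = -6.498229
  k4 = f(0.410000, -3.484274) = -19.317768
  p ← -0.820000 + (0.41/6)·(k1 + 2k2 + 2k3 + k4) = -3.789106
p(0.41) ≈ -3.7891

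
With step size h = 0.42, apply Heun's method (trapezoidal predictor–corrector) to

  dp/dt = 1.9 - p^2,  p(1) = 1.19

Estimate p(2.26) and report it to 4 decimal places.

1.3536

Heun: k1 = f(t_n, p_n); k2 = f(t_n + h, p_n + h·k1); p_{n+1} = p_n + (h/2)·(k1 + k2).
t=1.000000, p=1.190000:
  k1 = f(1.000000, 1.190000) = 0.483900
  k2 = f(1.420000, 1.393238) = -0.041112
  p ← 1.190000 + (0.42/2)·(0.483900 + (-0.041112)) = 1.282985
t=1.420000, p=1.282985:
  k1 = f(1.420000, 1.282985) = 0.253948
  k2 = f(1.840000, 1.389644) = -0.031110
  p ← 1.282985 + (0.42/2)·(0.253948 + (-0.031110)) = 1.329782
t=1.840000, p=1.329782:
  k1 = f(1.840000, 1.329782) = 0.131681
  k2 = f(2.260000, 1.385088) = -0.018468
  p ← 1.329782 + (0.42/2)·(0.131681 + (-0.018468)) = 1.353556
p(2.26) ≈ 1.3536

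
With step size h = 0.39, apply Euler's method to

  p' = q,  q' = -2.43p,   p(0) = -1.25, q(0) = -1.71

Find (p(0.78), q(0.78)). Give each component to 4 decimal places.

Euler on (p,q): p_{n+1} = p_n + h·p', q_{n+1} = q_n + h·q'.
0.000000: (-1.250000, -1.710000); f=(-1.710000, 3.037500) → (-1.916900, -0.525375)
0.390000: (-1.916900, -0.525375); f=(-0.525375, 4.658067) → (-2.121796, 1.291271)
(p(0.78), q(0.78)) ≈ (-2.1218, 1.2913)

-2.1218, 1.2913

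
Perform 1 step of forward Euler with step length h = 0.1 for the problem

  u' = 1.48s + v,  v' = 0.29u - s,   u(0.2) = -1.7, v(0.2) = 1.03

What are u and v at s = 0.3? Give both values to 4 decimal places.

-1.5674, 0.9607

Euler on (u,v): u_{n+1} = u_n + h·u', v_{n+1} = v_n + h·v'.
0.200000: (-1.700000, 1.030000); f=(1.326000, -0.693000) → (-1.567400, 0.960700)
(u(0.3), v(0.3)) ≈ (-1.5674, 0.9607)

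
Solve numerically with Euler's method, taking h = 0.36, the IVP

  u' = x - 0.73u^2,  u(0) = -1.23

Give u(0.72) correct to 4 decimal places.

-2.1942

Euler: u_{n+1} = u_n + h·f(x_n, u_n).
x=0.000000, u=-1.230000: f=-1.104417 → u ← -1.230000 + 0.36·(-1.104417) = -1.627590
x=0.360000, u=-1.627590: f=-1.573806 → u ← -1.627590 + 0.36·(-1.573806) = -2.194160
u(0.72) ≈ -2.1942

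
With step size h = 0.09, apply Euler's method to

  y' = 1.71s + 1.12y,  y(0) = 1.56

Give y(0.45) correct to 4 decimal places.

2.6747

Euler: y_{n+1} = y_n + h·f(s_n, y_n).
s=0.000000, y=1.560000: f=1.747200 → y ← 1.560000 + 0.09·1.747200 = 1.717248
s=0.090000, y=1.717248: f=2.077218 → y ← 1.717248 + 0.09·2.077218 = 1.904198
s=0.180000, y=1.904198: f=2.440501 → y ← 1.904198 + 0.09·2.440501 = 2.123843
s=0.270000, y=2.123843: f=2.840404 → y ← 2.123843 + 0.09·2.840404 = 2.379479
s=0.360000, y=2.379479: f=3.280617 → y ← 2.379479 + 0.09·3.280617 = 2.674735
y(0.45) ≈ 2.6747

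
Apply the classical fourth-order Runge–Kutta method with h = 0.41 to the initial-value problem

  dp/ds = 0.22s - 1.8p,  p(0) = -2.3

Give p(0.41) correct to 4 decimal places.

-1.0885

RK4: k1 = f(s_n, p_n); k2 = f(s_n + h/2, p_n + (h/2)·k1); k3 = f(s_n + h/2, p_n + (h/2)·k2); k4 = f(s_n + h, p_n + h·k3); p_{n+1} = p_n + (h/6)·(k1 + 2k2 + 2k3 + k4).
s=0.000000, p=-2.300000:
  k1 = f(0.000000, -2.300000) = 4.140000
  k2 = f(0.205000, -1.451300) = 2.657440
  k3 = f(0.205000, -1.755225) = 3.204505
  k4 = f(0.410000, -0.986153) = 1.865276
  p ← -2.300000 + (0.41/6)·(k1 + 2k2 + 2k3 + k4) = -1.088507
p(0.41) ≈ -1.0885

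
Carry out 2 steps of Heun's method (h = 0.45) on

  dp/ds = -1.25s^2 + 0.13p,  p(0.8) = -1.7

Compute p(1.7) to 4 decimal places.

Heun: k1 = f(s_n, p_n); k2 = f(s_n + h, p_n + h·k1); p_{n+1} = p_n + (h/2)·(k1 + k2).
s=0.800000, p=-1.700000:
  k1 = f(0.800000, -1.700000) = -1.021000
  k2 = f(1.250000, -2.159450) = -2.233853
  p ← -1.700000 + (0.45/2)·(-1.021000 + (-2.233853)) = -2.432342
s=1.250000, p=-2.432342:
  k1 = f(1.250000, -2.432342) = -2.269329
  k2 = f(1.700000, -3.453540) = -4.061460
  p ← -2.432342 + (0.45/2)·(-2.269329 + (-4.061460)) = -3.856770
p(1.7) ≈ -3.8568

-3.8568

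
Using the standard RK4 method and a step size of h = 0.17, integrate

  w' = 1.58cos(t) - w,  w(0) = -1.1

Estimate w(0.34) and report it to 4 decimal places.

RK4: k1 = f(t_n, w_n); k2 = f(t_n + h/2, w_n + (h/2)·k1); k3 = f(t_n + h/2, w_n + (h/2)·k2); k4 = f(t_n + h, w_n + h·k3); w_{n+1} = w_n + (h/6)·(k1 + 2k2 + 2k3 + k4).
t=0.000000, w=-1.100000:
  k1 = f(0.000000, -1.100000) = 2.680000
  k2 = f(0.085000, -0.872200) = 2.446496
  k3 = f(0.085000, -0.892048) = 2.466344
  k4 = f(0.170000, -0.680722) = 2.237946
  w ← -1.100000 + (0.17/6)·(k1 + 2k2 + 2k3 + k4) = -0.682264
t=0.170000, w=-0.682264:
  k1 = f(0.170000, -0.682264) = 2.239488
  k2 = f(0.255000, -0.491908) = 2.020816
  k3 = f(0.255000, -0.510495) = 2.039403
  k4 = f(0.340000, -0.335566) = 1.825118
  w ← -0.682264 + (0.17/6)·(k1 + 2k2 + 2k3 + k4) = -0.337021
w(0.34) ≈ -0.3370

-0.3370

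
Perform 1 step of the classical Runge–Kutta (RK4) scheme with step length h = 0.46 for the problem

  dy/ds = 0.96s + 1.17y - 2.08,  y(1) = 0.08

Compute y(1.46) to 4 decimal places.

-0.4228

RK4: k1 = f(s_n, y_n); k2 = f(s_n + h/2, y_n + (h/2)·k1); k3 = f(s_n + h/2, y_n + (h/2)·k2); k4 = f(s_n + h, y_n + h·k3); y_{n+1} = y_n + (h/6)·(k1 + 2k2 + 2k3 + k4).
s=1.000000, y=0.080000:
  k1 = f(1.000000, 0.080000) = -1.026400
  k2 = f(1.230000, -0.156072) = -1.081804
  k3 = f(1.230000, -0.168815) = -1.096714
  k4 = f(1.460000, -0.424488) = -1.175051
  y ← 0.080000 + (0.46/6)·(k1 + 2k2 + 2k3 + k4) = -0.422817
y(1.46) ≈ -0.4228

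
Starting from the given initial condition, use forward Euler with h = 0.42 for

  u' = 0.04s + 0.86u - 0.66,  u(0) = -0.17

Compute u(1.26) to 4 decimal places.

-1.5732

Euler: u_{n+1} = u_n + h·f(s_n, u_n).
s=0.000000, u=-0.170000: f=-0.806200 → u ← -0.170000 + 0.42·(-0.806200) = -0.508604
s=0.420000, u=-0.508604: f=-1.080599 → u ← -0.508604 + 0.42·(-1.080599) = -0.962456
s=0.840000, u=-0.962456: f=-1.454112 → u ← -0.962456 + 0.42·(-1.454112) = -1.573183
u(1.26) ≈ -1.5732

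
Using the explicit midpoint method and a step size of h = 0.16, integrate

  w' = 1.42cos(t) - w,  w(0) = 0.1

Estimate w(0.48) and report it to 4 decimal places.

0.5784

Midpoint: k1 = f(t_n, w_n); k2 = f(t_n + h/2, w_n + (h/2)·k1); w_{n+1} = w_n + h·k2.
t=0.000000, w=0.100000:
  k1 = f(0.000000, 0.100000) = 1.320000
  k2 = f(0.080000, 0.205600) = 1.209858
  w ← 0.100000 + 0.16·1.209858 = 0.293577
t=0.160000, w=0.293577:
  k1 = f(0.160000, 0.293577) = 1.108285
  k2 = f(0.240000, 0.382240) = 0.997060
  w ← 0.293577 + 0.16·0.997060 = 0.453107
t=0.320000, w=0.453107:
  k1 = f(0.320000, 0.453107) = 0.894807
  k2 = f(0.400000, 0.524691) = 0.783215
  w ← 0.453107 + 0.16·0.783215 = 0.578421
w(0.48) ≈ 0.5784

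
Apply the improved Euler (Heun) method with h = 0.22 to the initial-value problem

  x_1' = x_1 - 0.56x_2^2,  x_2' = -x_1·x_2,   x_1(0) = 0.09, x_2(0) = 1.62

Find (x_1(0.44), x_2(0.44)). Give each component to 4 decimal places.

-0.6857, 1.8036

Heun on (x_1,x_2): k1 = f(x_n, state_n); k2 = f(x_n + h, state_n + h·k1); state_{n+1} = state_n + (h/2)·(k1 + k2).
0.000000: (0.090000, 1.620000)
  k1 = (-1.379664, -0.145800)
  predictor → (-0.213526, 1.587924)
  k2 = (-1.625568, 0.339063)
  → (-0.240575, 1.641259)
0.220000: (-0.240575, 1.641259)
  k1 = (-1.749065, 0.394847)
  predictor → (-0.625370, 1.728125)
  k2 = (-2.297763, 1.080717)
  → (-0.685727, 1.803571)
(x_1(0.44), x_2(0.44)) ≈ (-0.6857, 1.8036)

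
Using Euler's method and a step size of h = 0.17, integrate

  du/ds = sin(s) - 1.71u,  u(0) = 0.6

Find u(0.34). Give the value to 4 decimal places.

Euler: u_{n+1} = u_n + h·f(s_n, u_n).
s=0.000000, u=0.600000: f=-1.026000 → u ← 0.600000 + 0.17·(-1.026000) = 0.425580
s=0.170000, u=0.425580: f=-0.558559 → u ← 0.425580 + 0.17·(-0.558559) = 0.330625
u(0.34) ≈ 0.3306

0.3306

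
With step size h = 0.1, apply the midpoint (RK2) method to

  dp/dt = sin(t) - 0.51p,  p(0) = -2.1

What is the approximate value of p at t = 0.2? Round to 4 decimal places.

Midpoint: k1 = f(t_n, p_n); k2 = f(t_n + h/2, p_n + (h/2)·k1); p_{n+1} = p_n + h·k2.
t=0.000000, p=-2.100000:
  k1 = f(0.000000, -2.100000) = 1.071000
  k2 = f(0.050000, -2.046450) = 1.093669
  p ← -2.100000 + 0.1·1.093669 = -1.990633
t=0.100000, p=-1.990633:
  k1 = f(0.100000, -1.990633) = 1.115056
  k2 = f(0.150000, -1.934880) = 1.136227
  p ← -1.990633 + 0.1·1.136227 = -1.877010
p(0.2) ≈ -1.8770

-1.8770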